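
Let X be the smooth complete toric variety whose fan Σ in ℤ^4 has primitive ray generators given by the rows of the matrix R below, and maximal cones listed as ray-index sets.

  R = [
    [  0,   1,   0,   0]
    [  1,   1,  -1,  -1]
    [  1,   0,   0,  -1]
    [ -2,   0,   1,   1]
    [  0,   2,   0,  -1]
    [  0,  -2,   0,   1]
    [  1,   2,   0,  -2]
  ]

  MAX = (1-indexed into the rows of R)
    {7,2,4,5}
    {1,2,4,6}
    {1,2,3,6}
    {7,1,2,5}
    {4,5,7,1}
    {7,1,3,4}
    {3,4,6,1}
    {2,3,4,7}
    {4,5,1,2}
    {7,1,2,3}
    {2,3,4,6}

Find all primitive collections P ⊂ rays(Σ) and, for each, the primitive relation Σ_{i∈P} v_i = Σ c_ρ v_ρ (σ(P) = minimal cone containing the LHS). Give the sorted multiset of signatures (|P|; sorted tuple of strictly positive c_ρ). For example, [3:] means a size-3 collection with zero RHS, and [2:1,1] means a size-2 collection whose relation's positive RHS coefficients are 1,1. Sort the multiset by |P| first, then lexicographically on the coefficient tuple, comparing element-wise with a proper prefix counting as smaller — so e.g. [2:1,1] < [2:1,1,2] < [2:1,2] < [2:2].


Primitive collections (5):

  {5,6}:  v_{5} + v_{6} = 0 ; sig = [2:]
  {3,5}:  v_{3} + v_{5} = v_{7} ; sig = [2:1]
  {6,7}:  v_{6} + v_{7} = v_{3} ; sig = [2:1]
  {1,2,3,4}:  v_{1} + v_{2} + v_{3} + v_{4} = v_{5} ; sig = [4:1]
  {1,2,4,7}:  v_{1} + v_{2} + v_{4} + v_{7} = 2·v_{5} ; sig = [4:2]

so the primitive-relation signature multiset is
    [2:]
    [2:1]
    [2:1]
    [4:1]
    [4:2]


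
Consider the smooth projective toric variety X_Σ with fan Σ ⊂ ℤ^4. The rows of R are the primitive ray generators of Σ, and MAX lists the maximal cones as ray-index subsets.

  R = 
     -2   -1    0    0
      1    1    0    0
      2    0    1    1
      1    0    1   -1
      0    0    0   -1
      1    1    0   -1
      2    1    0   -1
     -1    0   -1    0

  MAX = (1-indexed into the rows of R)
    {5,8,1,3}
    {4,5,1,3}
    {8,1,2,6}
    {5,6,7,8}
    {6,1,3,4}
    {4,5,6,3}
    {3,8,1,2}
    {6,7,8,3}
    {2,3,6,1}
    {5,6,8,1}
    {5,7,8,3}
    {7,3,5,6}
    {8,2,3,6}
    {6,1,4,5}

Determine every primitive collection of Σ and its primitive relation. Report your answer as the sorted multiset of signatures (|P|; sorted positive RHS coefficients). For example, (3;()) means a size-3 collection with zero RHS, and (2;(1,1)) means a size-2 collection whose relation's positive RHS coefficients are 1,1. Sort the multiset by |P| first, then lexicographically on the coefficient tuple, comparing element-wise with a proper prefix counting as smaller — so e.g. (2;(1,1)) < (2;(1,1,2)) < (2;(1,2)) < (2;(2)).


Primitive collections (9):

  {1,7}:  v_{1} + v_{7} = v_{5} ; sig = (2;(1))
  {2,5}:  v_{2} + v_{5} = v_{6} ; sig = (2;(1))
  {4,8}:  v_{4} + v_{8} = v_{5} ; sig = (2;(1))
  {2,4}:  v_{2} + v_{4} = v_{1} + v_{3} + 2·v_{6} ; sig = (2;(1,1,2))
  {2,7}:  v_{2} + v_{7} = v_{3} + 2·v_{6} + v_{8} ; sig = (2;(1,1,2))
  {4,7}:  v_{4} + v_{7} = v_{3} + 2·v_{5} + v_{6} ; sig = (2;(1,1,2))
  {1,3,6,8}:  v_{1} + v_{3} + v_{6} + v_{8} = 0 ; sig = (4;())
  {1,3,5,6}:  v_{1} + v_{3} + v_{5} + v_{6} = v_{4} ; sig = (4;(1))
  {3,5,6,8}:  v_{3} + v_{5} + v_{6} + v_{8} = v_{7} ; sig = (4;(1))

so the primitive-relation signature multiset is
    (2;(1))
    (2;(1))
    (2;(1))
    (2;(1,1,2))
    (2;(1,1,2))
    (2;(1,1,2))
    (4;())
    (4;(1))
    (4;(1))


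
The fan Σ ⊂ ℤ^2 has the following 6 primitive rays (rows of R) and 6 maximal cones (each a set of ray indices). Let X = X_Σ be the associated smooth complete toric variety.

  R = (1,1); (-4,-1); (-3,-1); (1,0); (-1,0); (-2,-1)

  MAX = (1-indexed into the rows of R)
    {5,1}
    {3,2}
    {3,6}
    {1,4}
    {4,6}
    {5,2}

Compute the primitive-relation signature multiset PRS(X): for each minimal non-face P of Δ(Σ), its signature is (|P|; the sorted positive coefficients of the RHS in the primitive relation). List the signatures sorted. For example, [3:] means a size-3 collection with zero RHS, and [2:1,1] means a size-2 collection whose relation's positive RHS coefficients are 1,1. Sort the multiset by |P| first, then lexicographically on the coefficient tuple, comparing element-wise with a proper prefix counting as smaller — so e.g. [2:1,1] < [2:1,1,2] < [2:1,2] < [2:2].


The 9 primitive collections of Σ (r=6, n=2):

  • {4,5}:  v_{4} + v_{5} = 0 ; sig = [2:]
  • {1,6}:  v_{1} + v_{6} = v_{5} ; sig = [2:1]
  • {2,4}:  v_{2} + v_{4} = v_{3} ; sig = [2:1]
  • {3,4}:  v_{3} + v_{4} = v_{6} ; sig = [2:1]
  • {3,5}:  v_{3} + v_{5} = v_{2} ; sig = [2:1]
  • {5,6}:  v_{5} + v_{6} = v_{3} ; sig = [2:1]
  • {1,3}:  v_{1} + v_{3} = 2·v_{5} ; sig = [2:2]
  • {2,6}:  v_{2} + v_{6} = 2·v_{3} ; sig = [2:2]
  • {1,2}:  v_{1} + v_{2} = 3·v_{5} ; sig = [2:3]

so the primitive-relation signature multiset is
[[2:], [2:1], [2:1], [2:1], [2:1], [2:1], [2:2], [2:2], [2:3]]


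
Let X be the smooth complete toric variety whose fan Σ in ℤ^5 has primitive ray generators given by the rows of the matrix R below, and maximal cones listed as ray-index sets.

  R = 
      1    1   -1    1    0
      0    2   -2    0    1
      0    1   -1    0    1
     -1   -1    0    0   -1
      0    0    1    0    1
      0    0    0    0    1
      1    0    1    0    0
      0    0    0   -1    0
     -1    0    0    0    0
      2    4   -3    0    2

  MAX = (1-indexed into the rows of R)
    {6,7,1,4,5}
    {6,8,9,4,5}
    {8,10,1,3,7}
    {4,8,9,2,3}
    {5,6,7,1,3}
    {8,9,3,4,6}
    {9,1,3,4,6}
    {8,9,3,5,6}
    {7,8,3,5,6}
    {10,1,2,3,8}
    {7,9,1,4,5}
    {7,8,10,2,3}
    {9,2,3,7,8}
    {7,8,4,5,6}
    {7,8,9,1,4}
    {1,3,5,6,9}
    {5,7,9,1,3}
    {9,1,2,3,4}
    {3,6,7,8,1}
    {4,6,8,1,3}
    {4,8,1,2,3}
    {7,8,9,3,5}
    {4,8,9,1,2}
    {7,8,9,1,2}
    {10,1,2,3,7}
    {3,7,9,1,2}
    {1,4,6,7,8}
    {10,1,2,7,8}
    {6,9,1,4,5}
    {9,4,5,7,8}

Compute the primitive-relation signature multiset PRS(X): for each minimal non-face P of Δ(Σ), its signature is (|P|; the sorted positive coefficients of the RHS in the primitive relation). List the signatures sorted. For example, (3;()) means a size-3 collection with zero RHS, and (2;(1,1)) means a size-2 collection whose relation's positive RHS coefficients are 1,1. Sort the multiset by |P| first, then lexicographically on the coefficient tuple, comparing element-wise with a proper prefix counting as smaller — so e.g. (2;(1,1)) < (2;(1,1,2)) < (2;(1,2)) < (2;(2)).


Δ(Σ) — 10 vertices, 14 min non-faces:

  {4,10}:  v_{4} + v_{10} = v_{1} + v_{2} + v_{8}  ⇒ sig = (2;(1,1,1))
  {6,10}:  v_{6} + v_{10} = v_{1} + 3·v_{3} + v_{7} + v_{8}  ⇒ sig = (2;(1,1,1,3))
  {2,5}:  v_{2} + v_{5} = 2·v_{3} + v_{7} + v_{9}  ⇒ sig = (2;(1,1,2))
  {9,10}:  v_{9} + v_{10} = 2·v_{2} + v_{7}  ⇒ sig = (2;(1,2))
  {5,10}:  v_{5} + v_{10} = v_{2} + 2·v_{3} + 2·v_{7}  ⇒ sig = (2;(1,2,2))
  {2,6}:  v_{2} + v_{6} = 2·v_{3}  ⇒ sig = (2;(2))
  {3,4,7}:  v_{3} + v_{4} + v_{7} = 0  ⇒ sig = (3;())
  {6,7,9}:  v_{6} + v_{7} + v_{9} = v_{5}  ⇒ sig = (3;(1))
  {1,5,8}:  v_{1} + v_{5} + v_{8} = v_{3} + v_{7}  ⇒ sig = (3;(1,1))
  {3,4,5}:  v_{3} + v_{4} + v_{5} = v_{6} + v_{9}  ⇒ sig = (3;(1,1))
  {2,4,7}:  v_{2} + v_{4} + v_{7} = v_{1} + v_{8} + v_{9}  ⇒ sig = (3;(1,1,1))
  {1,3,8,9}:  v_{1} + v_{3} + v_{8} + v_{9} = v_{2}  ⇒ sig = (4;(1))
  {1,6,8,9}:  v_{1} + v_{6} + v_{8} + v_{9} = v_{3}  ⇒ sig = (4;(1))
  {1,2,3,7,8}:  v_{1} + v_{2} + v_{3} + v_{7} + v_{8} = v_{10}  ⇒ sig = (5;(1))

Signatures (|P|; sorted positive RHS coefficients), sorted:
{ (2;(1,1,1)),  (2;(1,1,1,3)),  (2;(1,1,2)),  (2;(1,2)),  (2;(1,2,2)),  (2;(2)),  (3;()),  (3;(1)),  (3;(1,1)) ×2,  (3;(1,1,1)),  (4;(1)) ×2,  (5;(1)) }


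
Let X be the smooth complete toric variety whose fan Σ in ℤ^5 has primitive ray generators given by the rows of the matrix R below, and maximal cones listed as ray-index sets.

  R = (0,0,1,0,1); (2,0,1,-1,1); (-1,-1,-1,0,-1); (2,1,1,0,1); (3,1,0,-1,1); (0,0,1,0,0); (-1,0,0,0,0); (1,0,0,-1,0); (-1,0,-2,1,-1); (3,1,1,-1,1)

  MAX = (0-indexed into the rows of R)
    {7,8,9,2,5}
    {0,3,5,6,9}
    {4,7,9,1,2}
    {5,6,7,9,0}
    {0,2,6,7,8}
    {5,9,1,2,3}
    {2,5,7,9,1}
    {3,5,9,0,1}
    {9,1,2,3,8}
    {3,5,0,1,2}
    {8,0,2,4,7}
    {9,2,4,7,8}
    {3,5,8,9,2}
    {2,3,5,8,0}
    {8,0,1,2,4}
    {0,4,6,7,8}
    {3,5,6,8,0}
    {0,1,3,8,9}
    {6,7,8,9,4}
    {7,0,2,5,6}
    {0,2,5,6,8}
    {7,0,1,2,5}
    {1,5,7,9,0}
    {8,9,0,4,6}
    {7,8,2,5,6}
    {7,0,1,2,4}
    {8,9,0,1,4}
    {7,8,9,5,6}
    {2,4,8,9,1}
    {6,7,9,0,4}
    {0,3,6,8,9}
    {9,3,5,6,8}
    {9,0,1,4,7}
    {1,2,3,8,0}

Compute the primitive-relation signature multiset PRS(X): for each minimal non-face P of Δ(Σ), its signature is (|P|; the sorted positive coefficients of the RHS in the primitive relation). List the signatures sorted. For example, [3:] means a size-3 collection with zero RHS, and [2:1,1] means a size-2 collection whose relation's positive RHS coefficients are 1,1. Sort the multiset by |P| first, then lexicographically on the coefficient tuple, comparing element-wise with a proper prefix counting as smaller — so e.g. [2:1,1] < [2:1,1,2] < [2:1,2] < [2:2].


Primitive collections (13):

  P = {3,7}:  v_{3} + v_{7} = v_{9}  so sig = [2:1]
  P = {4,5}:  v_{4} + v_{5} = v_{9}  so sig = [2:1]
  P = {1,6}:  v_{1} + v_{6} = v_{0} + v_{7}  so sig = [2:1,1]
  P = {3,4}:  v_{3} + v_{4} = v_{0} + v_{8} + 2·v_{9}  so sig = [2:1,1,2]
  P = {2,3,6}:  v_{2} + v_{3} + v_{6} = 0  so sig = [3:]
  P = {0,2,9}:  v_{0} + v_{2} + v_{9} = v_{1}  so sig = [3:1]
  P = {2,6,9}:  v_{2} + v_{6} + v_{9} = v_{7}  so sig = [3:1]
  P = {1,5,8}:  v_{1} + v_{5} + v_{8} = v_{2} + v_{3}  so sig = [3:1,1]
  P = {1,7,8}:  v_{1} + v_{7} + v_{8} = v_{2} + v_{4}  so sig = [3:1,1]
  P = {2,4,6}:  v_{2} + v_{4} + v_{6} = v_{0} + 2·v_{7} + v_{8}  so sig = [3:1,1,2]
  P = {0,5,7,8}:  v_{0} + v_{5} + v_{7} + v_{8} = 0  so sig = [4:]
  P = {0,5,8,9}:  v_{0} + v_{5} + v_{8} + v_{9} = v_{3}  so sig = [4:1]
  P = {0,7,8,9}:  v_{0} + v_{7} + v_{8} + v_{9} = v_{4}  so sig = [4:1]

so the primitive-relation signature multiset is
    |P|=2: 4 collections, coeffs (1), (1), (1,1), (1,1,2)
    |P|=3: 6 collections, coeffs (), (1), (1), (1,1), (1,1), (1,1,2)
    |P|=4: 3 collections, coeffs (), (1), (1)


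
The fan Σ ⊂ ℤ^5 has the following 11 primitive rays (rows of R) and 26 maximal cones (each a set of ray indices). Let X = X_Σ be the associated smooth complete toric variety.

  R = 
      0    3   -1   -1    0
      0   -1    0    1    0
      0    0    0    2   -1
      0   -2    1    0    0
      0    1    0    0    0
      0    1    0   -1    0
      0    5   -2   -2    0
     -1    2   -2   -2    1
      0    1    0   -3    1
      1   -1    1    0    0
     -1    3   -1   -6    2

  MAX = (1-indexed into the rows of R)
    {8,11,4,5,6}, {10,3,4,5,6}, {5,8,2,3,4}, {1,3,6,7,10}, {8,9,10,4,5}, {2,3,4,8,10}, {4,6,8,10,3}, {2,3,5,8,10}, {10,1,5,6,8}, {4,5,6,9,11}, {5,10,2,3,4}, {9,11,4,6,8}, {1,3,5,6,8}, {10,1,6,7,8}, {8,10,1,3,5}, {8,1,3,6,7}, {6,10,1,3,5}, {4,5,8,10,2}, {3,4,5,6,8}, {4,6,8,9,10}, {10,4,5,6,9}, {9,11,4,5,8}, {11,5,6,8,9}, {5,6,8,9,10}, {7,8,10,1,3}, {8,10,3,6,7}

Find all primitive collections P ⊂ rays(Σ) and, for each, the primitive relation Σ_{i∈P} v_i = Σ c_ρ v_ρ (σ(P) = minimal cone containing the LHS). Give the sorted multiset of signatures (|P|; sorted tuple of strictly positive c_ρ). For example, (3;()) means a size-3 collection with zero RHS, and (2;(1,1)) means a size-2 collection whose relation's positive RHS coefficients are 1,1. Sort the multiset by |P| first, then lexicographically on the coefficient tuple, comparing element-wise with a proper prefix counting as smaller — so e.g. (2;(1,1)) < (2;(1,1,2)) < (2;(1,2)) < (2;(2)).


|primitive collections| = 20. Relations:

  P = {2,6}:  v_{2} + v_{6} = 0  →  sig = (2;())
  P = {1,4}:  v_{1} + v_{4} = v_{6}  →  sig = (2;(1))
  P = {3,9}:  v_{3} + v_{9} = v_{6}  →  sig = (2;(1))
  P = {1,2}:  v_{1} + v_{2} = v_{3} + v_{5} + v_{8} + v_{10}  →  sig = (2;(1,1,1,1))
  P = {2,7}:  v_{2} + v_{7} = v_{1} + v_{3} + v_{8} + v_{10}  →  sig = (2;(1,1,1,1))
  P = {2,9}:  v_{2} + v_{9} = v_{4} + v_{5} + v_{8} + v_{10}  →  sig = (2;(1,1,1,1))
  P = {2,11}:  v_{2} + v_{11} = v_{4} + v_{5} + v_{8} + v_{9}  →  sig = (2;(1,1,1,1))
  P = {1,9}:  v_{1} + v_{9} = v_{5} + 2·v_{6} + v_{8} + v_{10}  →  sig = (2;(1,1,1,2))
  P = {1,11}:  v_{1} + v_{11} = v_{5} + 2·v_{6} + v_{8} + v_{9}  →  sig = (2;(1,1,1,2))
  P = {3,11}:  v_{3} + v_{11} = v_{4} + v_{5} + 2·v_{6} + v_{8}  →  sig = (2;(1,1,1,2))
  P = {4,7}:  v_{4} + v_{7} = v_{3} + 2·v_{6} + v_{8} + v_{10}  →  sig = (2;(1,1,1,2))
  P = {7,9}:  v_{7} + v_{9} = v_{1} + 2·v_{6} + v_{8} + v_{10}  →  sig = (2;(1,1,1,2))
  P = {7,11}:  v_{7} + v_{11} = v_{5} + 4·v_{6} + 2·v_{8} + v_{10}  →  sig = (2;(1,1,2,4))
  P = {5,7}:  v_{5} + v_{7} = 2·v_{1}  →  sig = (2;(2))
  P = {10,11}:  v_{10} + v_{11} = 2·v_{9}  →  sig = (2;(2))
  P = {3,4,5,8,10}:  v_{3} + v_{4} + v_{5} + v_{8} + v_{10} = 0  →  sig = (5;())
  P = {1,3,6,8,10}:  v_{1} + v_{3} + v_{6} + v_{8} + v_{10} = v_{7}  →  sig = (5;(1))
  P = {3,5,6,8,10}:  v_{3} + v_{5} + v_{6} + v_{8} + v_{10} = v_{1}  →  sig = (5;(1))
  P = {4,5,6,8,9}:  v_{4} + v_{5} + v_{6} + v_{8} + v_{9} = v_{11}  →  sig = (5;(1))
  P = {4,5,6,8,10}:  v_{4} + v_{5} + v_{6} + v_{8} + v_{10} = v_{9}  →  sig = (5;(1))

so the primitive-relation signature multiset is
    |P|=2: 15 collections, coeffs (), (1), (1), (1,1,1,1), (1,1,1,1), (1,1,1,1), (1,1,1,1), (1,1,1,2), (1,1,1,2), (1,1,1,2), (1,1,1,2), (1,1,1,2), (1,1,2,4), (2), (2)
    |P|=5: 5 collections, coeffs (), (1), (1), (1), (1)


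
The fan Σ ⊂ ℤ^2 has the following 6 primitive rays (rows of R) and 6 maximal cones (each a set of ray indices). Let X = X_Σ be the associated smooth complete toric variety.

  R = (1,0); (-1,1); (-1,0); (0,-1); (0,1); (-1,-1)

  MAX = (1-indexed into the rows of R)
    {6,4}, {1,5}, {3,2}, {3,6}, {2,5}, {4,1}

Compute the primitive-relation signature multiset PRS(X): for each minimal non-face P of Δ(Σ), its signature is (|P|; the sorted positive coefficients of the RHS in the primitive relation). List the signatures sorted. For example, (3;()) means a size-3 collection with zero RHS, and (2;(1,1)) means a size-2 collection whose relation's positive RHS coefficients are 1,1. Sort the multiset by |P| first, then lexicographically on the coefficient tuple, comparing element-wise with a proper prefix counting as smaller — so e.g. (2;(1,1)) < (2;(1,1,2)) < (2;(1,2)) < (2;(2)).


Minimal non-faces — 9 found among 6 rays, 6 max cones:

  {1,3}:  v_{1} + v_{3} = 0  ⟹  sig = (2;())
  {4,5}:  v_{4} + v_{5} = 0  ⟹  sig = (2;())
  {1,2}:  v_{1} + v_{2} = v_{5}  ⟹  sig = (2;(1))
  {1,6}:  v_{1} + v_{6} = v_{4}  ⟹  sig = (2;(1))
  {2,4}:  v_{2} + v_{4} = v_{3}  ⟹  sig = (2;(1))
  {3,4}:  v_{3} + v_{4} = v_{6}  ⟹  sig = (2;(1))
  {3,5}:  v_{3} + v_{5} = v_{2}  ⟹  sig = (2;(1))
  {5,6}:  v_{5} + v_{6} = v_{3}  ⟹  sig = (2;(1))
  {2,6}:  v_{2} + v_{6} = 2·v_{3}  ⟹  sig = (2;(2))

Hence PRS(X_Σ) =
    (2;())
    (2;())
    (2;(1))
    (2;(1))
    (2;(1))
    (2;(1))
    (2;(1))
    (2;(1))
    (2;(2))


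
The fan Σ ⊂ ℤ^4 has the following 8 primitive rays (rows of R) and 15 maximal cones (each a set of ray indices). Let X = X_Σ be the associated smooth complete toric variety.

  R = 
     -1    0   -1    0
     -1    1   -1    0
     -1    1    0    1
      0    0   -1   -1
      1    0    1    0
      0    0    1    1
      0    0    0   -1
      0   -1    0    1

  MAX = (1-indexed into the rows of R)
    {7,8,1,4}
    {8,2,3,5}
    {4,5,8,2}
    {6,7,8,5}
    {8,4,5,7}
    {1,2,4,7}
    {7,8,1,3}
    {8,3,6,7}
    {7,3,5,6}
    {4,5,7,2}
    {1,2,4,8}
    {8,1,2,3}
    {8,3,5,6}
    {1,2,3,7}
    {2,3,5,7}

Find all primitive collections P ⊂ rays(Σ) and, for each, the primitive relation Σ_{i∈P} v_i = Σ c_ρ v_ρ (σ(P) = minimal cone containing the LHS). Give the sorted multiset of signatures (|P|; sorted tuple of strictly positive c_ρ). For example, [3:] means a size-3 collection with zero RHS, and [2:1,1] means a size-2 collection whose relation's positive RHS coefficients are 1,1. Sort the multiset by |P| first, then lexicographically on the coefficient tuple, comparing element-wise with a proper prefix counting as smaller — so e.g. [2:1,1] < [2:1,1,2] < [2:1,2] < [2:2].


Primitive collections (7):

  P = {1,5}:  v_{1} + v_{5} = 0  ⇒ sig = [2:]
  P = {4,6}:  v_{4} + v_{6} = 0  ⇒ sig = [2:]
  P = {2,6}:  v_{2} + v_{6} = v_{3}  ⇒ sig = [2:1]
  P = {3,4}:  v_{3} + v_{4} = v_{2}  ⇒ sig = [2:1]
  P = {1,6}:  v_{1} + v_{6} = v_{3} + v_{7} + v_{8}  ⇒ sig = [2:1,1,1]
  P = {2,7,8}:  v_{2} + v_{7} + v_{8} = v_{1}  ⇒ sig = [3:1]
  P = {3,5,7,8}:  v_{3} + v_{5} + v_{7} + v_{8} = v_{6}  ⇒ sig = [4:1]

Signatures (|P|; sorted positive RHS coefficients), sorted:
    |P|=2: 5 collections, coeffs (), (), (1), (1), (1,1,1)
    |P|=3: 1 collection, coeffs (1)
    |P|=4: 1 collection, coeffs (1)


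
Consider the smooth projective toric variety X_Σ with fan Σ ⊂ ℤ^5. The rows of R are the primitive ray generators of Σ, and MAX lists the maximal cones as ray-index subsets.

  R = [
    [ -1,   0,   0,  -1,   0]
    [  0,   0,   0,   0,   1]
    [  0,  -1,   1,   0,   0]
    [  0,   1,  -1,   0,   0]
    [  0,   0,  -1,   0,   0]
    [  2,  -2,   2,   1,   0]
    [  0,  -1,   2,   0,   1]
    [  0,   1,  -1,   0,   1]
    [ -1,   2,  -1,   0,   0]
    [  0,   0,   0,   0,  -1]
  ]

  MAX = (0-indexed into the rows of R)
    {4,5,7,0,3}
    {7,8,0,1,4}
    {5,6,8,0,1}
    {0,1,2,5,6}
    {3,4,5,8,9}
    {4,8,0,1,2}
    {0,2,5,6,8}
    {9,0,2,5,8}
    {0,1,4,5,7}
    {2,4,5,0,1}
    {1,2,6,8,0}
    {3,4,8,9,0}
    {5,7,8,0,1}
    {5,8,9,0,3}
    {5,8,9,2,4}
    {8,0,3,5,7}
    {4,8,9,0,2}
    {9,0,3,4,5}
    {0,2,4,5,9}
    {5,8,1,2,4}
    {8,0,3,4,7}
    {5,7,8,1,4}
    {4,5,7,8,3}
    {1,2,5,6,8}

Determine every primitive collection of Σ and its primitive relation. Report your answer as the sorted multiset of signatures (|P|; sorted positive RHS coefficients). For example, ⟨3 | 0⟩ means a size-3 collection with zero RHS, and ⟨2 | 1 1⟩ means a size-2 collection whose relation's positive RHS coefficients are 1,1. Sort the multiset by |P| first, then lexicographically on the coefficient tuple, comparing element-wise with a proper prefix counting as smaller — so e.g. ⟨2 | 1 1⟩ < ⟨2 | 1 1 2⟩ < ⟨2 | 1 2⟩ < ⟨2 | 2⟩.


11 collections generate NE(X_Σ); each relation:

  P={1,9}:  v_{1} + v_{9} = 0  ⟹  sig = ⟨2 | 0⟩
  P={2,3}:  v_{2} + v_{3} = 0  ⟹  sig = ⟨2 | 0⟩
  P={1,3}:  v_{1} + v_{3} = v_{7}  ⟹  sig = ⟨2 | 1⟩
  P={2,7}:  v_{2} + v_{7} = v_{1}  ⟹  sig = ⟨2 | 1⟩
  P={7,9}:  v_{7} + v_{9} = v_{3}  ⟹  sig = ⟨2 | 1⟩
  P={4,6}:  v_{4} + v_{6} = v_{1} + v_{2}  ⟹  sig = ⟨2 | 1 1⟩
  P={3,6}:  v_{3} + v_{6} = v_{0} + v_{1} + v_{5} + v_{8}  ⟹  sig = ⟨2 | 1 1 1 1⟩
  P={6,9}:  v_{6} + v_{9} = v_{0} + v_{2} + v_{5} + v_{8}  ⟹  sig = ⟨2 | 1 1 1 1⟩
  P={6,7}:  v_{6} + v_{7} = v_{0} + 2·v_{1} + v_{5} + v_{8}  ⟹  sig = ⟨2 | 1 1 1 2⟩
  P={0,4,5,8}:  v_{0} + v_{4} + v_{5} + v_{8} = 0  ⟹  sig = ⟨4 | 0⟩
  P={0,1,2,5,8}:  v_{0} + v_{1} + v_{2} + v_{5} + v_{8} = v_{6}  ⟹  sig = ⟨5 | 1⟩

Hence PRS(X_Σ) =
    ⟨2 | 0⟩
    ⟨2 | 0⟩
    ⟨2 | 1⟩
    ⟨2 | 1⟩
    ⟨2 | 1⟩
    ⟨2 | 1 1⟩
    ⟨2 | 1 1 1 1⟩
    ⟨2 | 1 1 1 1⟩
    ⟨2 | 1 1 1 2⟩
    ⟨4 | 0⟩
    ⟨5 | 1⟩


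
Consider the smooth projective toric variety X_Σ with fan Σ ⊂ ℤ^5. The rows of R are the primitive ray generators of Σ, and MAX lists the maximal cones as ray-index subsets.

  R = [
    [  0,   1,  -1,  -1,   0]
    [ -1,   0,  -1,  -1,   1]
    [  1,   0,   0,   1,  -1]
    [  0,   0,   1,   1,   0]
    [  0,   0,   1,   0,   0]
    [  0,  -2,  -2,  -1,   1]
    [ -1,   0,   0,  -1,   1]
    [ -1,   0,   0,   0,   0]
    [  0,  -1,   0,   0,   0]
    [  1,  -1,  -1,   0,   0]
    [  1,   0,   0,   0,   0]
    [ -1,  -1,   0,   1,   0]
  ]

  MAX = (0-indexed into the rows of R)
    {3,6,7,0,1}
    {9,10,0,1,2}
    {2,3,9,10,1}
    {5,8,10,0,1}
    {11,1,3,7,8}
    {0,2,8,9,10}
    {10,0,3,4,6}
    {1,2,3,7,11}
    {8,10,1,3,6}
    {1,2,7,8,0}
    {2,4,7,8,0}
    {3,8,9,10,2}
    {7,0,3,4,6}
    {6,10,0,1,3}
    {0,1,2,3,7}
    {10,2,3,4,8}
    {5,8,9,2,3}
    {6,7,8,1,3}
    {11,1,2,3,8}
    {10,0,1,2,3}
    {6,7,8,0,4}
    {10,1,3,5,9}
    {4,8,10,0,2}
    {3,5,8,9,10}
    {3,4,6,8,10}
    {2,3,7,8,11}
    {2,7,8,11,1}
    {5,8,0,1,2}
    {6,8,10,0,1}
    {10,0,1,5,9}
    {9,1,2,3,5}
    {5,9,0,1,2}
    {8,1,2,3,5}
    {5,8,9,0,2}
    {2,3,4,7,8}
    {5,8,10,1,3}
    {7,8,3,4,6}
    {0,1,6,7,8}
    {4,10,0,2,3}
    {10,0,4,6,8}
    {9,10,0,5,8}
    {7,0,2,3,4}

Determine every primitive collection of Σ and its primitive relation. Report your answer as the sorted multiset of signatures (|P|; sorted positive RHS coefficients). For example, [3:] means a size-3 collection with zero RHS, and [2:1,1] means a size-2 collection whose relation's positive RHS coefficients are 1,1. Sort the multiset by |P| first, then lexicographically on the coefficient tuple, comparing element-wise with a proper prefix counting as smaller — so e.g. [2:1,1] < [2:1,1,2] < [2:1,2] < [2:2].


Minimal non-faces — 22 found among 12 rays, 42 max cones:

  P = {2,6}:  v_{2} + v_{6} = 0  ⇒ sig = [2:]
  P = {7,10}:  v_{7} + v_{10} = 0  ⇒ sig = [2:]
  P = {1,4}:  v_{1} + v_{4} = v_{6}  ⇒ sig = [2:1]
  P = {4,9}:  v_{4} + v_{9} = v_{8} + v_{10}  ⇒ sig = [2:1,1]
  P = {0,11}:  v_{0} + v_{11} = v_{1} + v_{2} + v_{7}  ⇒ sig = [2:1,1,1]
  P = {4,11}:  v_{4} + v_{11} = v_{3} + v_{7} + v_{8}  ⇒ sig = [2:1,1,1]
  P = {6,9}:  v_{6} + v_{9} = v_{1} + v_{8} + v_{10}  ⇒ sig = [2:1,1,1]
  P = {7,9}:  v_{7} + v_{9} = v_{1} + v_{2} + v_{8}  ⇒ sig = [2:1,1,1]
  P = {6,11}:  v_{6} + v_{11} = v_{1} + v_{3} + v_{7} + v_{8}  ⇒ sig = [2:1,1,1,1]
  P = {10,11}:  v_{10} + v_{11} = v_{1} + v_{2} + v_{3} + v_{8}  ⇒ sig = [2:1,1,1,1]
  P = {4,5}:  v_{4} + v_{5} = v_{1} + 2·v_{8} + v_{10}  ⇒ sig = [2:1,1,2]
  P = {5,6}:  v_{5} + v_{6} = 2·v_{1} + 2·v_{8} + v_{10}  ⇒ sig = [2:1,2,2]
  P = {5,7}:  v_{5} + v_{7} = 2·v_{1} + v_{2} + 2·v_{8}  ⇒ sig = [2:1,2,2]
  P = {9,11}:  v_{9} + v_{11} = 2·v_{1} + 2·v_{2} + v_{3} + 2·v_{8}  ⇒ sig = [2:1,2,2,2]
  P = {5,11}:  v_{5} + v_{11} = 3·v_{1} + 2·v_{2} + v_{3} + 3·v_{8}  ⇒ sig = [2:1,2,3,3]
  P = {0,3,8}:  v_{0} + v_{3} + v_{8} = 0  ⇒ sig = [3:]
  P = {1,8,9}:  v_{1} + v_{8} + v_{9} = v_{5}  ⇒ sig = [3:1]
  P = {0,3,5}:  v_{0} + v_{3} + v_{5} = v_{1} + v_{9}  ⇒ sig = [3:1,1]
  P = {0,3,9}:  v_{0} + v_{3} + v_{9} = v_{1} + v_{2} + v_{10}  ⇒ sig = [3:1,1,1]
  P = {2,5,10}:  v_{2} + v_{5} + v_{10} = 2·v_{9}  ⇒ sig = [3:2]
  P = {1,2,8,10}:  v_{1} + v_{2} + v_{8} + v_{10} = v_{9}  ⇒ sig = [4:1]
  P = {1,2,3,7,8}:  v_{1} + v_{2} + v_{3} + v_{7} + v_{8} = v_{11}  ⇒ sig = [5:1]

Hence PRS(X_Σ) =
    [2:]
    [2:]
    [2:1]
    [2:1,1]
    [2:1,1,1]
    [2:1,1,1]
    [2:1,1,1]
    [2:1,1,1]
    [2:1,1,1,1]
    [2:1,1,1,1]
    [2:1,1,2]
    [2:1,2,2]
    [2:1,2,2]
    [2:1,2,2,2]
    [2:1,2,3,3]
    [3:]
    [3:1]
    [3:1,1]
    [3:1,1,1]
    [3:2]
    [4:1]
    [5:1]


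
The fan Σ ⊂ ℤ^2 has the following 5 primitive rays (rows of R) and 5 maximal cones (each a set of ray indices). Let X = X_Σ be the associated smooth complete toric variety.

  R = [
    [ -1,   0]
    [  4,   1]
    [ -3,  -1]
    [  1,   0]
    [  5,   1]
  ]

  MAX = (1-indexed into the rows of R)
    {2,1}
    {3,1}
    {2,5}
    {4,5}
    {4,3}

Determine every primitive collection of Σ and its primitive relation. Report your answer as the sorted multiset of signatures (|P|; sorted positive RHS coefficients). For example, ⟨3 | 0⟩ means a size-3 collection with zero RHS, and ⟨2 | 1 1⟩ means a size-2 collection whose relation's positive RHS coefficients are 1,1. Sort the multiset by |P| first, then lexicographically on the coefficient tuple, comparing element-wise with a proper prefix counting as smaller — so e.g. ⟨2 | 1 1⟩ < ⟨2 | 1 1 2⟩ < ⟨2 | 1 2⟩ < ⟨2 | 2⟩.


Minimal non-faces — 5 found among 5 rays, 5 max cones:

  P = {1,4}:  v_{1} + v_{4} = 0  so sig = ⟨2 | 0⟩
  P = {1,5}:  v_{1} + v_{5} = v_{2}  so sig = ⟨2 | 1⟩
  P = {2,3}:  v_{2} + v_{3} = v_{4}  so sig = ⟨2 | 1⟩
  P = {2,4}:  v_{2} + v_{4} = v_{5}  so sig = ⟨2 | 1⟩
  P = {3,5}:  v_{3} + v_{5} = 2·v_{4}  so sig = ⟨2 | 2⟩

so the primitive-relation signature multiset is
[⟨2 | 0⟩, ⟨2 | 1⟩, ⟨2 | 1⟩, ⟨2 | 1⟩, ⟨2 | 2⟩]


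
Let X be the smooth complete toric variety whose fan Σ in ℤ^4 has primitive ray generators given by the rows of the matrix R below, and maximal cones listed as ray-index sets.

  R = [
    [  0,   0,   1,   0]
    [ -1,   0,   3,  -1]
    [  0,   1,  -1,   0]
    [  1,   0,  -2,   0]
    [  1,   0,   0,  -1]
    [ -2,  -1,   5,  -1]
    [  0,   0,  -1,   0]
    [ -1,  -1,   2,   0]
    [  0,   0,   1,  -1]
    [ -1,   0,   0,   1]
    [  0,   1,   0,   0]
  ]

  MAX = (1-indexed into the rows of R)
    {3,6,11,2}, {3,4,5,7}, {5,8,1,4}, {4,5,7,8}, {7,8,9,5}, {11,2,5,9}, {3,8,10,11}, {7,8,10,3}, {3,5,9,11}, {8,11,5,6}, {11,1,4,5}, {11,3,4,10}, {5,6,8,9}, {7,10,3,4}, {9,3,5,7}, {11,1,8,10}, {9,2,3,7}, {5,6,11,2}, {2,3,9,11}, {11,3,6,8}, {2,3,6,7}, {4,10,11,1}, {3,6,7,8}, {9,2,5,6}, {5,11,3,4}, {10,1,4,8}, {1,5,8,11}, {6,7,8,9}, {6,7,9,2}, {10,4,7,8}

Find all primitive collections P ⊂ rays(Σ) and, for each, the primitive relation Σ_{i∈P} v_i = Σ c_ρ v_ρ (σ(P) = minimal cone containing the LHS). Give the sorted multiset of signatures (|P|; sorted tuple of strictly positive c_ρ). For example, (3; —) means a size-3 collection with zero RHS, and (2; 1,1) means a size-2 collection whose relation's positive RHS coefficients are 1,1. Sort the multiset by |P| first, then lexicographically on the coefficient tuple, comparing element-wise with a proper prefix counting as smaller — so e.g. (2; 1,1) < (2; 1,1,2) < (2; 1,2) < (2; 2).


25 collections generate NE(X_Σ); each relation:

  P={1,7}:  v_{1} + v_{7} = 0  so sig = (2; —)
  P={5,10}:  v_{5} + v_{10} = 0  so sig = (2; —)
  P={1,3}:  v_{1} + v_{3} = v_{11}  so sig = (2; 1)
  P={2,4}:  v_{2} + v_{4} = v_{9}  so sig = (2; 1)
  P={2,8}:  v_{2} + v_{8} = v_{6}  so sig = (2; 1)
  P={7,11}:  v_{7} + v_{11} = v_{3}  so sig = (2; 1)
  P={4,6}:  v_{4} + v_{6} = v_{8} + v_{9}  so sig = (2; 1,1)
  P={4,9}:  v_{4} + v_{9} = v_{5} + v_{7}  so sig = (2; 1,1)
  P={9,10}:  v_{9} + v_{10} = v_{3} + v_{8}  so sig = (2; 1,1)
  P={1,9}:  v_{1} + v_{9} = v_{5} + v_{8} + v_{11}  so sig = (2; 1,1,1)
  P={2,10}:  v_{2} + v_{10} = v_{3} + 2·v_{8} + v_{11}  so sig = (2; 1,1,2)
  P={6,10}:  v_{6} + v_{10} = v_{3} + 3·v_{8} + v_{11}  so sig = (2; 1,1,3)
  P={1,2}:  v_{1} + v_{2} = v_{5} + 2·v_{8} + 2·v_{11}  so sig = (2; 1,2,2)
  P={1,6}:  v_{1} + v_{6} = v_{5} + 3·v_{8} + 2·v_{11}  so sig = (2; 1,2,3)
  P={4,8,11}:  v_{4} + v_{8} + v_{11} = 0  so sig = (3; —)
  P={3,4,8}:  v_{3} + v_{4} + v_{8} = v_{7}  so sig = (3; 1)
  P={3,5,8}:  v_{3} + v_{5} + v_{8} = v_{9}  so sig = (3; 1)
  P={8,9,11}:  v_{8} + v_{9} + v_{11} = v_{2}  so sig = (3; 1)
  P={3,5,6}:  v_{3} + v_{5} + v_{6} = v_{2} + v_{9}  so sig = (3; 1,1)
  P={3,8,9}:  v_{3} + v_{8} + v_{9} = v_{2} + v_{7}  so sig = (3; 1,1)
  P={2,3,5}:  v_{2} + v_{3} + v_{5} = 2·v_{9} + v_{11}  so sig = (3; 1,2)
  P={3,6,9}:  v_{3} + v_{6} + v_{9} = 2·v_{2} + v_{7}  so sig = (3; 1,2)
  P={5,6,7}:  v_{5} + v_{6} + v_{7} = v_{8} + 2·v_{9}  so sig = (3; 1,2)
  P={2,5,7}:  v_{2} + v_{5} + v_{7} = 2·v_{9}  so sig = (3; 2)
  P={6,9,11}:  v_{6} + v_{9} + v_{11} = 2·v_{2}  so sig = (3; 2)

Sorted signature multiset PRS(X):
    (2; —)
    (2; —)
    (2; 1)
    (2; 1)
    (2; 1)
    (2; 1)
    (2; 1,1)
    (2; 1,1)
    (2; 1,1)
    (2; 1,1,1)
    (2; 1,1,2)
    (2; 1,1,3)
    (2; 1,2,2)
    (2; 1,2,3)
    (3; —)
    (3; 1)
    (3; 1)
    (3; 1)
    (3; 1,1)
    (3; 1,1)
    (3; 1,2)
    (3; 1,2)
    (3; 1,2)
    (3; 2)
    (3; 2)


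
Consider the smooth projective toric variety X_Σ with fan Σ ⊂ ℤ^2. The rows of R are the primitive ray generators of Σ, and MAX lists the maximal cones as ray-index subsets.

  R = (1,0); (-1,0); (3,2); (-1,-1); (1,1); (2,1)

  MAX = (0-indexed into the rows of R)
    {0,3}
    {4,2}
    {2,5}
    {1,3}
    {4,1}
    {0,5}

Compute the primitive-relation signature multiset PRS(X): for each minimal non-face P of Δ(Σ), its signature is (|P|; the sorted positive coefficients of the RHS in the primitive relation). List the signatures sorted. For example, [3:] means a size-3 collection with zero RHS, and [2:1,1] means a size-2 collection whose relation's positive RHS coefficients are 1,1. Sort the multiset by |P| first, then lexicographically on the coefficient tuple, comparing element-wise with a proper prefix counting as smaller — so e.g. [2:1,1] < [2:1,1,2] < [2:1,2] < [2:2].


|primitive collections| = 9. Relations:

  P={0,1}:  v_{0} + v_{1} = 0  so sig = [2:]
  P={3,4}:  v_{3} + v_{4} = 0  so sig = [2:]
  P={0,4}:  v_{0} + v_{4} = v_{5}  so sig = [2:1]
  P={1,5}:  v_{1} + v_{5} = v_{4}  so sig = [2:1]
  P={2,3}:  v_{2} + v_{3} = v_{5}  so sig = [2:1]
  P={3,5}:  v_{3} + v_{5} = v_{0}  so sig = [2:1]
  P={4,5}:  v_{4} + v_{5} = v_{2}  so sig = [2:1]
  P={0,2}:  v_{0} + v_{2} = 2·v_{5}  so sig = [2:2]
  P={1,2}:  v_{1} + v_{2} = 2·v_{4}  so sig = [2:2]

so the primitive-relation signature multiset is
{ [2:] ×2,  [2:1] ×5,  [2:2] ×2 }


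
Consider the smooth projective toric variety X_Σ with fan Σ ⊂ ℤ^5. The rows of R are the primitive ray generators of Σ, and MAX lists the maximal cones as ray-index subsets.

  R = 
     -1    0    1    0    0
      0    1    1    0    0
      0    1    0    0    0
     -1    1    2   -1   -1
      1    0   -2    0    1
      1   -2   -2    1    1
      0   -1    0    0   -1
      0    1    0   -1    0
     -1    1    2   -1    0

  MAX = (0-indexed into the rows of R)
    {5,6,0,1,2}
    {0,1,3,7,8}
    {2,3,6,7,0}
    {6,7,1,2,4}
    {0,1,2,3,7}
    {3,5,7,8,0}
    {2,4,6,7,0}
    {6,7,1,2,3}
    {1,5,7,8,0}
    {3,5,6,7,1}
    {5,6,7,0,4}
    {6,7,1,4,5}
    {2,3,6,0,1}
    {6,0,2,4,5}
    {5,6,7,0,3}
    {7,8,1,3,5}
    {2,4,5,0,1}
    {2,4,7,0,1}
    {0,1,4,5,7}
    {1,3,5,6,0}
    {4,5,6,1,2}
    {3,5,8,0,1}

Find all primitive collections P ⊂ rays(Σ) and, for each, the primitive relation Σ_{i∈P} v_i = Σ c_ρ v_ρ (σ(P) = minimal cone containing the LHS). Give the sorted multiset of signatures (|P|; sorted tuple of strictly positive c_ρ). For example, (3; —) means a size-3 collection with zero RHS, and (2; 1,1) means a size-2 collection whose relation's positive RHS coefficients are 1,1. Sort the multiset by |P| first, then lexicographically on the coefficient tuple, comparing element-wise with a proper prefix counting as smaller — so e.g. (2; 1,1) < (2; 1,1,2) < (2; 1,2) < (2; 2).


|primitive collections| = 9. Relations:

  P={3,4}:  v_{3} + v_{4} = v_{7}  →  sig = (2; 1)
  P={2,8}:  v_{2} + v_{8} = v_{0} + v_{1} + v_{7}  →  sig = (2; 1,1,1)
  P={4,8}:  v_{4} + v_{8} = v_{0} + v_{1} + v_{5} + 2·v_{7}  →  sig = (2; 1,1,1,2)
  P={6,8}:  v_{6} + v_{8} = 2·v_{3} + v_{5}  →  sig = (2; 1,2)
  P={2,3,5}:  v_{2} + v_{3} + v_{5} = 0  →  sig = (3; —)
  P={2,5,7}:  v_{2} + v_{5} + v_{7} = v_{4}  →  sig = (3; 1)
  P={0,1,4,6}:  v_{0} + v_{1} + v_{4} + v_{6} = 0  →  sig = (4; —)
  P={0,1,6,7}:  v_{0} + v_{1} + v_{6} + v_{7} = v_{3}  →  sig = (4; 1)
  P={0,1,3,5,7}:  v_{0} + v_{1} + v_{3} + v_{5} + v_{7} = v_{8}  →  sig = (5; 1)

so the primitive-relation signature multiset is
    (2; 1)
    (2; 1,1,1)
    (2; 1,1,1,2)
    (2; 1,2)
    (3; —)
    (3; 1)
    (4; —)
    (4; 1)
    (5; 1)


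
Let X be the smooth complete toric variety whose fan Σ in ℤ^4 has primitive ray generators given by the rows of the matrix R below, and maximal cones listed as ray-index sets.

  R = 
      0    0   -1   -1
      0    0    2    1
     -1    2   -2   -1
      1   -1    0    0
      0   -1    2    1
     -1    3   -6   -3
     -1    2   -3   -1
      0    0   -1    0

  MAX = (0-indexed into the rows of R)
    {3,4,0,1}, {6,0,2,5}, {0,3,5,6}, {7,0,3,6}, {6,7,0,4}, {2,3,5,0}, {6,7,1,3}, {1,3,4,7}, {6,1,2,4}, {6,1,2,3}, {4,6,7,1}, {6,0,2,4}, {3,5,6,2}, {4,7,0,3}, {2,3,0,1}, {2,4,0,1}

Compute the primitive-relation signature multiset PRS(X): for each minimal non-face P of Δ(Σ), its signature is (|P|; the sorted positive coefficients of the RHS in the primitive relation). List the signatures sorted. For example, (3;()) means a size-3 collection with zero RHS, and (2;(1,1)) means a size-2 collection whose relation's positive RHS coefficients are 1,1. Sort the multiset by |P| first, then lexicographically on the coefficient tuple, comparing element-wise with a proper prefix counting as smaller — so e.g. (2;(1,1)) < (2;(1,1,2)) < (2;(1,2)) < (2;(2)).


9 collections generate NE(X_Σ); each relation:

  P = {2,7}:  v_{2} + v_{7} = v_{6}  so sig = (2;(1))
  P = {4,5}:  v_{4} + v_{5} = v_{0} + v_{6}  so sig = (2;(1,1))
  P = {5,7}:  v_{5} + v_{7} = v_{0} + v_{3} + 2·v_{6}  so sig = (2;(1,1,2))
  P = {1,5}:  v_{1} + v_{5} = 2·v_{2} + v_{3}  so sig = (2;(1,2))
  P = {0,1,7}:  v_{0} + v_{1} + v_{7} = 0  so sig = (3;())
  P = {2,3,4}:  v_{2} + v_{3} + v_{4} = 0  so sig = (3;())
  P = {0,1,6}:  v_{0} + v_{1} + v_{6} = v_{2}  so sig = (3;(1))
  P = {3,4,6}:  v_{3} + v_{4} + v_{6} = v_{7}  so sig = (3;(1))
  P = {0,2,3,6}:  v_{0} + v_{2} + v_{3} + v_{6} = v_{5}  so sig = (4;(1))

Signatures (|P|; sorted positive RHS coefficients), sorted:
    (2;(1))
    (2;(1,1))
    (2;(1,1,2))
    (2;(1,2))
    (3;())
    (3;())
    (3;(1))
    (3;(1))
    (4;(1))


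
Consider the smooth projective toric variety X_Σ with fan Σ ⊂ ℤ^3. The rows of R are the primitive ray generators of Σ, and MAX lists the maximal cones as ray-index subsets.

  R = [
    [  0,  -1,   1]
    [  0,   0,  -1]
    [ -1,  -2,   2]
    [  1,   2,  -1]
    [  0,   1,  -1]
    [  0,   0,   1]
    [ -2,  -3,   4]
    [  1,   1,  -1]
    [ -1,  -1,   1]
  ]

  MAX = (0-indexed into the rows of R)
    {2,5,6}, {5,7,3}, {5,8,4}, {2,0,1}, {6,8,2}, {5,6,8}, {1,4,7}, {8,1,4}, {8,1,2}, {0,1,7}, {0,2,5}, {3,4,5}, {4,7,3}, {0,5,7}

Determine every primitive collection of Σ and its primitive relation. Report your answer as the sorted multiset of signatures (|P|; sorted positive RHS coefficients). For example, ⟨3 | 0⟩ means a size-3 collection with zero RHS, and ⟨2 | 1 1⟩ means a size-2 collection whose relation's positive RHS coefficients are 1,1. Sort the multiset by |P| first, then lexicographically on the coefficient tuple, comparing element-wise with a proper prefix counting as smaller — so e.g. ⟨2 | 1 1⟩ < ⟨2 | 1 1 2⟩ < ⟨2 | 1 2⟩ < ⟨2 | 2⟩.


17 collections generate NE(X_Σ); each relation:

  {0,4}:  v_{0} + v_{4} = 0 — sig = ⟨2 | 0⟩
  {1,5}:  v_{1} + v_{5} = 0 — sig = ⟨2 | 0⟩
  {7,8}:  v_{7} + v_{8} = 0 — sig = ⟨2 | 0⟩
  {0,8}:  v_{0} + v_{8} = v_{2} — sig = ⟨2 | 1⟩
  {2,3}:  v_{2} + v_{3} = v_{5} — sig = ⟨2 | 1⟩
  {2,4}:  v_{2} + v_{4} = v_{8} — sig = ⟨2 | 1⟩
  {2,7}:  v_{2} + v_{7} = v_{0} — sig = ⟨2 | 1⟩
  {0,3}:  v_{0} + v_{3} = v_{5} + v_{7} — sig = ⟨2 | 1 1⟩
  {1,3}:  v_{1} + v_{3} = v_{4} + v_{7} — sig = ⟨2 | 1 1⟩
  {1,6}:  v_{1} + v_{6} = v_{2} + v_{8} — sig = ⟨2 | 1 1⟩
  {3,8}:  v_{3} + v_{8} = v_{4} + v_{5} — sig = ⟨2 | 1 1⟩
  {6,7}:  v_{6} + v_{7} = v_{2} + v_{5} — sig = ⟨2 | 1 1⟩
  {0,6}:  v_{0} + v_{6} = 2·v_{2} + v_{5} — sig = ⟨2 | 1 2⟩
  {3,6}:  v_{3} + v_{6} = 2·v_{5} + v_{8} — sig = ⟨2 | 1 2⟩
  {4,6}:  v_{4} + v_{6} = v_{5} + 2·v_{8} — sig = ⟨2 | 1 2⟩
  {2,5,8}:  v_{2} + v_{5} + v_{8} = v_{6} — sig = ⟨3 | 1⟩
  {4,5,7}:  v_{4} + v_{5} + v_{7} = v_{3} — sig = ⟨3 | 1⟩

so the primitive-relation signature multiset is
[⟨2 | 0⟩, ⟨2 | 0⟩, ⟨2 | 0⟩, ⟨2 | 1⟩, ⟨2 | 1⟩, ⟨2 | 1⟩, ⟨2 | 1⟩, ⟨2 | 1 1⟩, ⟨2 | 1 1⟩, ⟨2 | 1 1⟩, ⟨2 | 1 1⟩, ⟨2 | 1 1⟩, ⟨2 | 1 2⟩, ⟨2 | 1 2⟩, ⟨2 | 1 2⟩, ⟨3 | 1⟩, ⟨3 | 1⟩]


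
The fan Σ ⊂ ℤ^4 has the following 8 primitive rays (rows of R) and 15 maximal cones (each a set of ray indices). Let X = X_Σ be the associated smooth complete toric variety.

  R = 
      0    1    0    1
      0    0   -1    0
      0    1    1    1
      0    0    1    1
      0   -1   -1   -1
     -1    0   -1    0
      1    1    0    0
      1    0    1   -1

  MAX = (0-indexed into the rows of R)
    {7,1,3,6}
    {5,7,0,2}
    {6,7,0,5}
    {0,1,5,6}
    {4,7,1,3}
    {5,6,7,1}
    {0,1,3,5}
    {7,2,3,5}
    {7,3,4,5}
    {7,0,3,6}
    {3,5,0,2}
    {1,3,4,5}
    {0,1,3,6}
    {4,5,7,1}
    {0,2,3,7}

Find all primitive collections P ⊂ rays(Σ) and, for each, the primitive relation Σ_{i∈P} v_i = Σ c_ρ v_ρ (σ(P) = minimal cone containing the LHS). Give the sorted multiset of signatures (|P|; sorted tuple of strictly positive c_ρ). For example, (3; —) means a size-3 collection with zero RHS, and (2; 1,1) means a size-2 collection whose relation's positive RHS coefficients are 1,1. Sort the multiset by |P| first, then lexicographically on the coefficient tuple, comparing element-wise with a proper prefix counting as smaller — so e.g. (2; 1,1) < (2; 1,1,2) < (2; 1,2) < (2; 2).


The 9 primitive collections of Σ (r=8, n=4):

  P={2,4}:  v_{2} + v_{4} = 0  so sig = (2; —)
  P={0,4}:  v_{0} + v_{4} = v_{1}  so sig = (2; 1)
  P={1,2}:  v_{1} + v_{2} = v_{0}  so sig = (2; 1)
  P={2,6}:  v_{2} + v_{6} = 2·v_{0} + v_{7}  so sig = (2; 1,2)
  P={4,6}:  v_{4} + v_{6} = 2·v_{1} + v_{7}  so sig = (2; 1,2)
  P={0,1,7}:  v_{0} + v_{1} + v_{7} = v_{6}  so sig = (3; 1)
  P={3,5,6}:  v_{3} + v_{5} + v_{6} = v_{0}  so sig = (3; 1)
  P={1,3,5,7}:  v_{1} + v_{3} + v_{5} + v_{7} = 0  so sig = (4; —)
  P={0,3,5,7}:  v_{0} + v_{3} + v_{5} + v_{7} = v_{2}  so sig = (4; 1)

Signatures (|P|; sorted positive RHS coefficients), sorted:
    (2; —)
    (2; 1)
    (2; 1)
    (2; 1,2)
    (2; 1,2)
    (3; 1)
    (3; 1)
    (4; —)
    (4; 1)


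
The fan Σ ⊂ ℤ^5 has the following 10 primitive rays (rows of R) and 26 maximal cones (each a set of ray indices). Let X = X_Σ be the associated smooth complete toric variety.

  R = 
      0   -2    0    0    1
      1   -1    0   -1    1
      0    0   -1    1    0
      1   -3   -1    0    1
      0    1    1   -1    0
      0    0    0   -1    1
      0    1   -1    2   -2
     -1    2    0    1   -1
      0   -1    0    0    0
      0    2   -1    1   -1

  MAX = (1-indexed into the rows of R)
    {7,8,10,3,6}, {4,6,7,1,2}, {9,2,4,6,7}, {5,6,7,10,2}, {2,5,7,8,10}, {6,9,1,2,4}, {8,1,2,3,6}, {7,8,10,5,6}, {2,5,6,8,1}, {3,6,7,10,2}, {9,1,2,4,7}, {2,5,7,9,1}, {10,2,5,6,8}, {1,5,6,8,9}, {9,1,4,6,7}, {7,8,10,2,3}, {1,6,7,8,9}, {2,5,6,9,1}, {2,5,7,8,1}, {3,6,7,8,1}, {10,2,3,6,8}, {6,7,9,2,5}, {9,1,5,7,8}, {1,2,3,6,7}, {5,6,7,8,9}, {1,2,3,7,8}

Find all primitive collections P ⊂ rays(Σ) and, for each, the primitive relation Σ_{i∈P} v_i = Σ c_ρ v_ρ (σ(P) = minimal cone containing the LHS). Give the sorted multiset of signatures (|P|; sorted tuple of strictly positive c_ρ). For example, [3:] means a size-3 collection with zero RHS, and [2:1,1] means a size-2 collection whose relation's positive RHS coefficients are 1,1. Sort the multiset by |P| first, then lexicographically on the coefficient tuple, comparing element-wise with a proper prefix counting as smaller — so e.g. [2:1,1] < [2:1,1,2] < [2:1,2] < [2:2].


Minimal non-faces — 12 found among 10 rays, 26 max cones:

  P = {1,10}:  v_{1} + v_{10} = v_{3}  ⇒ sig = [2:1]
  P = {3,5}:  v_{3} + v_{5} = v_{2} + v_{8}  ⇒ sig = [2:1,1]
  P = {4,5}:  v_{4} + v_{5} = v_{2} + v_{9}  ⇒ sig = [2:1,1]
  P = {9,10}:  v_{9} + v_{10} = v_{6} + v_{7}  ⇒ sig = [2:1,1]
  P = {3,9}:  v_{3} + v_{9} = v_{1} + v_{6} + v_{7}  ⇒ sig = [2:1,1,1]
  P = {4,8}:  v_{4} + v_{8} = v_{1} + v_{6} + v_{7}  ⇒ sig = [2:1,1,1]
  P = {4,10}:  v_{4} + v_{10} = v_{1} + v_{2} + 2·v_{6} + 2·v_{7}  ⇒ sig = [2:1,1,2,2]
  P = {3,4}:  v_{3} + v_{4} = 2·v_{1} + v_{2} + 2·v_{6} + 2·v_{7}  ⇒ sig = [2:1,2,2,2]
  P = {2,8,9}:  v_{2} + v_{8} + v_{9} = 0  ⇒ sig = [3:]
  P = {1,5,6,7}:  v_{1} + v_{5} + v_{6} + v_{7} = 0  ⇒ sig = [4:]
  P = {2,6,7,8}:  v_{2} + v_{6} + v_{7} + v_{8} = v_{10}  ⇒ sig = [4:1]
  P = {1,2,6,7,9}:  v_{1} + v_{2} + v_{6} + v_{7} + v_{9} = v_{4}  ⇒ sig = [5:1]

Hence PRS(X_Σ) =
    |P|=2: 8 collections, coeffs (1), (1,1), (1,1), (1,1), (1,1,1), (1,1,1), (1,1,2,2), (1,2,2,2)
    |P|=3: 1 collection, coeffs ()
    |P|=4: 2 collections, coeffs (), (1)
    |P|=5: 1 collection, coeffs (1)
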